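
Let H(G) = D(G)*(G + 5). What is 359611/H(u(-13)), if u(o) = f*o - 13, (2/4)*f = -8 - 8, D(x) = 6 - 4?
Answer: 359611/816 ≈ 440.70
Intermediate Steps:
D(x) = 2
f = -32 (f = 2*(-8 - 8) = 2*(-16) = -32)
u(o) = -13 - 32*o (u(o) = -32*o - 13 = -13 - 32*o)
H(G) = 10 + 2*G (H(G) = 2*(G + 5) = 2*(5 + G) = 10 + 2*G)
359611/H(u(-13)) = 359611/(10 + 2*(-13 - 32*(-13))) = 359611/(10 + 2*(-13 + 416)) = 359611/(10 + 2*403) = 359611/(10 + 806) = 359611/816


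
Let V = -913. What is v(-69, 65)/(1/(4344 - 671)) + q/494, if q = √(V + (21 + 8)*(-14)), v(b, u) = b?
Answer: -253437 + I*√1319/494 ≈ -2.5344e+5 + 0.073518*I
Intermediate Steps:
q = I*√1319 (q = √(-913 + (21 + 8)*(-14)) = √(-913 + 29*(-14)) = √(-913 - 406) = √(-1319) = I*√1319 ≈ 36.318*I)
v(-69, 65)/(1/(4344 - 671)) + q/494 = -69/(1/(4344 - 671)) + (I*√1319)/494 = -69/(1/3673) + (I*√1319)*(1/494) = -69/1/3673 + I*√1319/494 = -69*3673 + I*√1319/494 = -253437 + I*√1319/494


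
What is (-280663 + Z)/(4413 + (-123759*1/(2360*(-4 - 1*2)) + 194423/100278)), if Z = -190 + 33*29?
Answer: -66239090167680/1046890503487 ≈ -63.272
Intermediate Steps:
Z = 767 (Z = -190 + 957 = 767)
(-280663 + Z)/(4413 + (-123759*1/(2360*(-4 - 1*2)) + 194423/100278)) = (-280663 + 767)/(4413 + (-123759*1/(2360*(-4 - 1*2)) + 194423/100278)) = -279896/(4413 + (-123759*1/(2360*(-4 - 2)) + 194423*(1/100278))) = -279896/(4413 + (-123759/(-59*(-6)*(-40)) + 194423/100278)) = -279896/(4413 + (-123759/(354*(-40)) + 194423/100278)) = -279896/(4413 + (-123759/(-14160) + 194423/100278)) = -279896/(4413 + (-123759*(-1/14160) + 194423/100278)) = -279896/(4413 + (41253/4720 + 194423/100278)) = -279896/(4413 + 2527222447/236656080) = -279896/1046890503487/236656080 = -279896*236656080/1046890503487 = -66239090167680/1046890503487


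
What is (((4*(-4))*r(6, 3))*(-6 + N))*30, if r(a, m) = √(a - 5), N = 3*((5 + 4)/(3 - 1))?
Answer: -3600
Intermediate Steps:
N = 27/2 (N = 3*(9/2) = 27/2 ≈ 13.500)
r(a, m) = √(-5 + a)
(((4*(-4))*r(6, 3))*(-6 + N))*30 = (((4*(-4))*√(-5 + 6))*(-6 + 27/2))*30 = (-16*√1*(15/2))*30 = (-16*1*(15/2))*30 = -16*15/2*30 = -120*30 = -3600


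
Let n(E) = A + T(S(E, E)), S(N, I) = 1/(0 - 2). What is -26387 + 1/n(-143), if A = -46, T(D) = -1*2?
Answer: -1266577/48 ≈ -26387.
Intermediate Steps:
S(N, I) = -½ (S(N, I) = 1/(-2) = -½)
T(D) = -2
n(E) = -48 (n(E) = -46 - 2 = -48)
-26387 + 1/n(-143) = -26387 + 1/(-48) = -26387 - 1/48 = -1266577/48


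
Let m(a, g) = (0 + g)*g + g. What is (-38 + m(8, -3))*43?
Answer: -1376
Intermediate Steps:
m(a, g) = g + g² (m(a, g) = g*g + g = g² + g = g + g²)
(-38 + m(8, -3))*43 = (-38 - 3*(1 - 3))*43 = (-38 - 3*(-2))*43 = (-38 + 6)*43 = -32*43 = -1376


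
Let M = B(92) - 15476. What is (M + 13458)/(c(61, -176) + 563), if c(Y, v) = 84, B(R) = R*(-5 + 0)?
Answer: -2478/647 ≈ -3.8300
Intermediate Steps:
B(R) = -5*R (B(R) = R*(-5) = -5*R)
M = -15936 (M = -5*92 - 15476 = -460 - 15476 = -15936)
(M + 13458)/(c(61, -176) + 563) = (-15936 + 13458)/(84 + 563) = -2478/647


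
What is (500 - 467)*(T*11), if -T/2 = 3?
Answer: -2178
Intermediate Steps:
T = -6 (T = -2*3 = -6)
(500 - 467)*(T*11) = (500 - 467)*(-6*11) = 33*(-66) = -2178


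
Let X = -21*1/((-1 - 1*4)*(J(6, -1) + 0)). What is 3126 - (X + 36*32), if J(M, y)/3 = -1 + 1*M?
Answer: 49343/25 ≈ 1973.7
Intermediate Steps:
J(M, y) = -3 + 3*M (J(M, y) = 3*(-1 + 1*M) = 3*(-1 + M) = -3 + 3*M)
X = 7/25 (X = -21*1/((-1 - 1*4)*((-3 + 3*6) + 0)) = -21*1/((-1 - 4)*((-3 + 18) + 0)) = -21*(-1/(5*(15 + 0))) = -21/(15*(-5)) = -21/(-75) = -21*(-1/75) = 7/25 ≈ 0.28000)
3126 - (X + 36*32) = 3126 - (7/25 + 36*32) = 3126 - (7/25 + 1152) = 3126 - 1*28807/25 = 3126 - 28807/25 = 49343/25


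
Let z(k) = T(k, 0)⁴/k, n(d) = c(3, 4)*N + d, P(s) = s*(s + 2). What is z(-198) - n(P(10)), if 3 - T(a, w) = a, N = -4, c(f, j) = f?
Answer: -181362465/22 ≈ -8.2437e+6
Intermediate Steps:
P(s) = s*(2 + s)
T(a, w) = 3 - a
n(d) = -12 + d (n(d) = 3*(-4) + d = -12 + d)
z(k) = (3 - k)⁴/k
z(-198) - n(P(10)) = (-3 - 198)⁴/(-198) - (-12 + 10*(2 + 10)) = -1/198*(-201)⁴ - (-12 + 10*12) = -1/198*1632240801 - (-12 + 120) = -181360089/22 - 1*108 = -181360089/22 - 108 = -181362465/22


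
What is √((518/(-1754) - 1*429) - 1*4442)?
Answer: I*√3746654502/877 ≈ 69.795*I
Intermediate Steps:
√((518/(-1754) - 1*429) - 1*4442) = √((518*(-1/1754) - 429) - 4442) = √((-259/877 - 429) - 4442) = √(-376492/877 - 4442) = √(-4272126/877) = I*√3746654502/877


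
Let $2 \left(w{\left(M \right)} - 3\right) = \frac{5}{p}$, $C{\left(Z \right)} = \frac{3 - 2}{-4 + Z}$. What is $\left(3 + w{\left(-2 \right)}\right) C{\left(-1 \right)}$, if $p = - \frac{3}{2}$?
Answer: $- \frac{13}{15} \approx -0.86667$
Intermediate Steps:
$p = - \frac{3}{2}$ ($p = \left(-3\right) \frac{1}{2} = - \frac{3}{2} \approx -1.5$)
$C{\left(Z \right)} = \frac{1}{-4 + Z}$ ($C{\left(Z \right)} = 1 \frac{1}{-4 + Z} = \frac{1}{-4 + Z}$)
$w{\left(M \right)} = \frac{4}{3}$ ($w{\left(M \right)} = 3 + \frac{5 \frac{1}{- \frac{3}{2}}}{2} = 3 + \frac{5 \left(- \frac{2}{3}\right)}{2} = 3 + \frac{1}{2} \left(- \frac{10}{3}\right) = 3 - \frac{5}{3} = \frac{4}{3}$)
$\left(3 + w{\left(-2 \right)}\right) C{\left(-1 \right)} = \frac{3 + \frac{4}{3}}{-4 - 1} = \frac{13}{3 \left(-5\right)} = \frac{13}{3} \left(- \frac{1}{5}\right) = - \frac{13}{15}$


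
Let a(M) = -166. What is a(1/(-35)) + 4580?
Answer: 4414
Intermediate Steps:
a(1/(-35)) + 4580 = -166 + 4580 = 4414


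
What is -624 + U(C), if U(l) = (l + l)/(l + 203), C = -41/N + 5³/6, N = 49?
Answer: -40898306/65561 ≈ -623.82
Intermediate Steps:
C = 5879/294 (C = -41/49 + 5³/6 = -41*1/49 + 125*(⅙) = -41/49 + 125/6 = 5879/294 ≈ 19.997)
U(l) = 2*l/(203 + l) (U(l) = (2*l)/(203 + l) = 2*l/(203 + l))
-624 + U(C) = -624 + 2*(5879/294)/(203 + 5879/294) = -624 + 2*(5879/294)/(65561/294) = -624 + 2*(5879/294)*(294/65561) = -624 + 11758/65561 = -40898306/65561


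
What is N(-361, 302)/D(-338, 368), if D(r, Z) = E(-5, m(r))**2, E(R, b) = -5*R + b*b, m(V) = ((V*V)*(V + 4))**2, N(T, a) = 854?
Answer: 854/4494060750913916644642301585584671737427105603755544404238961 ≈ 1.9003e-58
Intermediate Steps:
m(V) = V**4*(4 + V)**2 (m(V) = (V**2*(4 + V))**2 = V**4*(4 + V)**2)
E(R, b) = b**2 - 5*R (E(R, b) = -5*R + b**2 = b**2 - 5*R)
D(r, Z) = (25 + r**8*(4 + r)**4)**2 (D(r, Z) = ((r**4*(4 + r)**2)**2 - 5*(-5))**2 = (r**8*(4 + r)**4 + 25)**2 = (25 + r**8*(4 + r)**4)**2)
N(-361, 302)/D(-338, 368) = 854/((25 + (-338)**8*(4 - 338)**4)**2) = 854/((25 + 170346651950894039296*(-334)**4)**2) = 854/((25 + 170346651950894039296*12444741136)**2) = 854/((25 + 2119919986913165702804131680256)**2) = 854/(2119919986913165702804131680281**2) = 854/4494060750913916644642301585584671737427105603755544404238961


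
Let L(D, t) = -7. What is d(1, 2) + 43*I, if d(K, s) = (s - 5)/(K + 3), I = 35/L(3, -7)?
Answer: -863/4 ≈ -215.75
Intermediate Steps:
I = -5 (I = 35/(-7) = 35*(-1/7) = -5)
d(K, s) = (-5 + s)/(3 + K)
d(1, 2) + 43*I = (-5 + 2)/(3 + 1) + 43*(-5) = -3/4 - 215 = -863/4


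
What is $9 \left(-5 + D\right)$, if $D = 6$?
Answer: $9$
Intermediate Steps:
$9 \left(-5 + D\right) = 9 \left(-5 + 6\right) = 9 \cdot 1 = 9$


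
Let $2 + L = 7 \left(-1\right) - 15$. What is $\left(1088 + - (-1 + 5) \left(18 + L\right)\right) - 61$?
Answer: $1051$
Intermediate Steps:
$L = -24$ ($L = -2 + \left(7 \left(-1\right) - 15\right) = -2 - 22 = -24$)
$\left(1088 + - (-1 + 5) \left(18 + L\right)\right) - 61 = \left(1088 + - (-1 + 5) \left(18 - 24\right)\right) - 61 = \left(1088 + \left(-1\right) 4 \left(-6\right)\right) - 61 = \left(1088 - -24\right) - 61 = \left(1088 + 24\right) - 61 = 1112 - 61 = 1051$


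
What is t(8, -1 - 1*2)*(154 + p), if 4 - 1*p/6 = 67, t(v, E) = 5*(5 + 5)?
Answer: -11200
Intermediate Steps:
t(v, E) = 50 (t(v, E) = 5*10 = 50)
p = -378 (p = 24 - 6*67 = 24 - 402 = -378)
t(8, -1 - 1*2)*(154 + p) = 50*(154 - 378) = 50*(-224) = -11200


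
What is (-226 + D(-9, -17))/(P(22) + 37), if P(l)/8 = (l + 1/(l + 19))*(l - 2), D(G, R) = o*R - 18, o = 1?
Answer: -10701/145997 ≈ -0.073296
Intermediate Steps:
D(G, R) = -18 + R (D(G, R) = 1*R - 18 = R - 18 = -18 + R)
P(l) = 8*(-2 + l)*(l + 1/(19 + l)) (P(l) = 8*((l + 1/(l + 19))*(l - 2)) = 8*((l + 1/(19 + l))*(-2 + l)) = 8*((-2 + l)*(l + 1/(19 + l))) = 8*(-2 + l)*(l + 1/(19 + l)))
(-226 + D(-9, -17))/(P(22) + 37) = (-226 + (-18 - 17))/(8*(-2 + 22³ - 37*22 + 17*22²)/(19 + 22) + 37) = (-226 - 35)/(8*(-2 + 10648 - 814 + 17*484)/41 + 37) = -261/(8*(1/41)*(-2 + 10648 - 814 + 8228) + 37) = -261/(8*(1/41)*18060 + 37) = -261/(144480/41 + 37) = -261/145997/41 = -261*41/145997 = -10701/145997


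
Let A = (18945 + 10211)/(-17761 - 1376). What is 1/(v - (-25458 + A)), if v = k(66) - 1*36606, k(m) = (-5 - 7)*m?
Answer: -19137/228466624 ≈ -8.3763e-5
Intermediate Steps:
k(m) = -12*m
A = -29156/19137 (A = 29156/(-19137) = 29156*(-1/19137) = -29156/19137 ≈ -1.5235)
v = -37398 (v = -12*66 - 1*36606 = -792 - 36606 = -37398)
1/(v - (-25458 + A)) = 1/(-37398 - (-25458 - 29156/19137)) = 1/(-37398 - 1*(-487218902/19137)) = 1/(-37398 + 487218902/19137) = 1/(-228466624/19137) = -19137/228466624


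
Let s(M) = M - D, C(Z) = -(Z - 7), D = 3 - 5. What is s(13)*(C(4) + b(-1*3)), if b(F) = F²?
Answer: 180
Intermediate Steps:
D = -2
C(Z) = 7 - Z (C(Z) = -(-7 + Z) = 7 - Z)
s(M) = 2 + M (s(M) = M - 1*(-2) = M + 2 = 2 + M)
s(13)*(C(4) + b(-1*3)) = (2 + 13)*((7 - 1*4) + (-1*3)²) = 15*((7 - 4) + (-3)²) = 15*(3 + 9) = 15*12 = 180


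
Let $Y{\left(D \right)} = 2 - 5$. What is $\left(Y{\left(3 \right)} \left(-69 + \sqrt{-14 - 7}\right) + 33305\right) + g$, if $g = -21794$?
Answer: $11718 - 3 i \sqrt{21} \approx 11718.0 - 13.748 i$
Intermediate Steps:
$Y{\left(D \right)} = -3$ ($Y{\left(D \right)} = 2 - 5 = -3$)
$\left(Y{\left(3 \right)} \left(-69 + \sqrt{-14 - 7}\right) + 33305\right) + g = \left(- 3 \left(-69 + \sqrt{-14 - 7}\right) + 33305\right) - 21794 = \left(- 3 \left(-69 + \sqrt{-21}\right) + 33305\right) - 21794 = \left(- 3 \left(-69 + i \sqrt{21}\right) + 33305\right) - 21794 = \left(\left(207 - 3 i \sqrt{21}\right) + 33305\right) - 21794 = \left(33512 - 3 i \sqrt{21}\right) - 21794 = 11718 - 3 i \sqrt{21}$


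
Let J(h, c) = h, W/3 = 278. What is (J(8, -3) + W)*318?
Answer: 267756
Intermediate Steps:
W = 834 (W = 3*278 = 834)
(J(8, -3) + W)*318 = (8 + 834)*318 = 842*318 = 267756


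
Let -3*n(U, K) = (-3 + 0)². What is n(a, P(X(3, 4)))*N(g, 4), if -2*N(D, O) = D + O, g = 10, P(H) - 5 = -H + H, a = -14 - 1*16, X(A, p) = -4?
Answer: 21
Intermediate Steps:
a = -30 (a = -14 - 16 = -30)
P(H) = 5 (P(H) = 5 + (-H + H) = 5 + 0 = 5)
n(U, K) = -3 (n(U, K) = -(-3 + 0)²/3 = -⅓*(-3)² = -⅓*9 = -3)
N(D, O) = -D/2 - O/2 (N(D, O) = -(D + O)/2 = -D/2 - O/2)
n(a, P(X(3, 4)))*N(g, 4) = -3*(-½*10 - ½*4) = -3*(-5 - 2) = -3*(-7) = 21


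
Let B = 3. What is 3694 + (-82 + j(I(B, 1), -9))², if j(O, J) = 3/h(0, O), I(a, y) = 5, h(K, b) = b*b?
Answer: 6498959/625 ≈ 10398.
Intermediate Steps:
h(K, b) = b²
j(O, J) = 3/O² (j(O, J) = 3/(O²) = 3/O²)
3694 + (-82 + j(I(B, 1), -9))² = 3694 + (-82 + 3/5²)² = 3694 + (-82 + 3*(1/25))² = 3694 + (-82 + 3/25)² = 3694 + (-2047/25)² = 3694 + 4190209/625 = 6498959/625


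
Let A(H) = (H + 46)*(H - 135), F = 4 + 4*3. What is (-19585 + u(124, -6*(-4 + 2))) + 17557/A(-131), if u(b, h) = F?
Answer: -442437533/22610 ≈ -19568.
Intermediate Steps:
F = 16 (F = 4 + 12 = 16)
A(H) = (-135 + H)*(46 + H) (A(H) = (46 + H)*(-135 + H) = (-135 + H)*(46 + H))
u(b, h) = 16
(-19585 + u(124, -6*(-4 + 2))) + 17557/A(-131) = (-19585 + 16) + 17557/(-6210 + (-131)² - 89*(-131)) = -19569 + 17557/(-6210 + 17161 + 11659) = -19569 + 17557/22610 = -442437533/22610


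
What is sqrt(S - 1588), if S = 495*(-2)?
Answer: I*sqrt(2578) ≈ 50.774*I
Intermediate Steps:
S = -990
sqrt(S - 1588) = sqrt(-990 - 1588) = sqrt(-2578) = I*sqrt(2578)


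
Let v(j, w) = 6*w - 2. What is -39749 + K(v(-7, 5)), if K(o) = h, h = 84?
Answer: -39665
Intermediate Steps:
v(j, w) = -2 + 6*w
K(o) = 84
-39749 + K(v(-7, 5)) = -39749 + 84 = -39665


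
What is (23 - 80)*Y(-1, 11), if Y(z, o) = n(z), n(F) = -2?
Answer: 114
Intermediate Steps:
Y(z, o) = -2
(23 - 80)*Y(-1, 11) = (23 - 80)*(-2) = -57*(-2) = 114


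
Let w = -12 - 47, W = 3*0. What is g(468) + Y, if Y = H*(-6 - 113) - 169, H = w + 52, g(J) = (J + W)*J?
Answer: 219688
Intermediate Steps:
W = 0
w = -59
g(J) = J² (g(J) = (J + 0)*J = J*J = J²)
H = -7 (H = -59 + 52 = -7)
Y = 664 (Y = -7*(-6 - 113) - 169 = -7*(-119) - 169 = 833 - 169 = 664)
g(468) + Y = 468² + 664 = 219024 + 664 = 219688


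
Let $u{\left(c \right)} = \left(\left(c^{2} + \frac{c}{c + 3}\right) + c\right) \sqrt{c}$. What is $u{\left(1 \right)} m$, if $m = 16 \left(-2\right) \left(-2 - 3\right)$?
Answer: $360$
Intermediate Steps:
$m = 160$ ($m = - 32 \left(-2 - 3\right) = \left(-32\right) \left(-5\right) = 160$)
$u{\left(c \right)} = \sqrt{c} \left(c + c^{2} + \frac{c}{3 + c}\right)$ ($u{\left(c \right)} = \left(\left(c^{2} + \frac{c}{3 + c}\right) + c\right) \sqrt{c} = \left(c + c^{2} + \frac{c}{3 + c}\right) \sqrt{c} = \sqrt{c} \left(c + c^{2} + \frac{c}{3 + c}\right)$)
$u{\left(1 \right)} m = \frac{1^{\frac{3}{2}} \left(4 + 1^{2} + 4 \cdot 1\right)}{3 + 1} \cdot 160 = 1 \cdot \frac{1}{4} \left(4 + 1 + 4\right) 160 = 1 \cdot \frac{1}{4} \cdot 9 \cdot 160 = \frac{9}{4} \cdot 160 = 360$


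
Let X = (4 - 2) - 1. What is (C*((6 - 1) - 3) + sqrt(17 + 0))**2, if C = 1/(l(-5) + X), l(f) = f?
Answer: 69/4 - sqrt(17) ≈ 13.127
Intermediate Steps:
X = 1 (X = 2 - 1 = 1)
C = -1/4 (C = 1/(-5 + 1) = 1/(-4) = -1/4 ≈ -0.25000)
(C*((6 - 1) - 3) + sqrt(17 + 0))**2 = (-((6 - 1) - 3)/4 + sqrt(17 + 0))**2 = (-(5 - 3)/4 + sqrt(17))**2 = (-1/4*2 + sqrt(17))**2 = (-1/2 + sqrt(17))**2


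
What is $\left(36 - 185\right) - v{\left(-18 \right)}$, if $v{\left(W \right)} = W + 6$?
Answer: $-137$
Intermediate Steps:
$v{\left(W \right)} = 6 + W$
$\left(36 - 185\right) - v{\left(-18 \right)} = \left(36 - 185\right) - \left(6 - 18\right) = \left(36 - 185\right) - -12 = -149 + 12 = -137$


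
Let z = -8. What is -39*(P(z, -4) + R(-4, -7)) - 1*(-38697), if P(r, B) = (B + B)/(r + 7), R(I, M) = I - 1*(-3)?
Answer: 38424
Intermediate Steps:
R(I, M) = 3 + I (R(I, M) = I + 3 = 3 + I)
P(r, B) = 2*B/(7 + r) (P(r, B) = (2*B)/(7 + r) = 2*B/(7 + r))
-39*(P(z, -4) + R(-4, -7)) - 1*(-38697) = -39*(2*(-4)/(7 - 8) + (3 - 4)) - 1*(-38697) = -39*(2*(-4)/(-1) - 1) + 38697 = -39*(2*(-4)*(-1) - 1) + 38697 = -39*(8 - 1) + 38697 = -39*7 + 38697 = -273 + 38697 = 38424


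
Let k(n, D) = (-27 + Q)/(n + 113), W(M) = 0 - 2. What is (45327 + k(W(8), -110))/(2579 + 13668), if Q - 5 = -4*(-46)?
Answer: 1677153/601139 ≈ 2.7900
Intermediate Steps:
W(M) = -2
Q = 189 (Q = 5 - 4*(-46) = 5 + 184 = 189)
k(n, D) = 162/(113 + n) (k(n, D) = (-27 + 189)/(n + 113) = 162/(113 + n))
(45327 + k(W(8), -110))/(2579 + 13668) = (45327 + 162/(113 - 2))/(2579 + 13668) = (45327 + 162/111)/16247 = (45327 + 162*(1/111))*(1/16247) = (45327 + 54/37)*(1/16247) = (1677153/37)*(1/16247) = 1677153/601139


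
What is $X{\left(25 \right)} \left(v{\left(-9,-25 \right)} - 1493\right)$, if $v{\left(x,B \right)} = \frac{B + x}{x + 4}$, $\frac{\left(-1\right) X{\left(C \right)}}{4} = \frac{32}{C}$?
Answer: $\frac{951168}{125} \approx 7609.3$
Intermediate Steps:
$X{\left(C \right)} = - \frac{128}{C}$ ($X{\left(C \right)} = - 4 \frac{32}{C} = - \frac{128}{C}$)
$v{\left(x,B \right)} = \frac{B + x}{4 + x}$
$X{\left(25 \right)} \left(v{\left(-9,-25 \right)} - 1493\right) = - \frac{128}{25} \left(\frac{-25 - 9}{4 - 9} - 1493\right) = \left(-128\right) \frac{1}{25} \left(\frac{1}{-5} \left(-34\right) - 1493\right) = - \frac{128 \left(\left(- \frac{1}{5}\right) \left(-34\right) - 1493\right)}{25} = - \frac{128 \left(\frac{34}{5} - 1493\right)}{25} = \left(- \frac{128}{25}\right) \left(- \frac{7431}{5}\right) = \frac{951168}{125}$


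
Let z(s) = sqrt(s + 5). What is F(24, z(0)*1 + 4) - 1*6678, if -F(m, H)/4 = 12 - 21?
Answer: -6642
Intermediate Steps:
z(s) = sqrt(5 + s)
F(m, H) = 36 (F(m, H) = -4*(12 - 21) = -4*(-9) = 36)
F(24, z(0)*1 + 4) - 1*6678 = 36 - 1*6678 = 36 - 6678 = -6642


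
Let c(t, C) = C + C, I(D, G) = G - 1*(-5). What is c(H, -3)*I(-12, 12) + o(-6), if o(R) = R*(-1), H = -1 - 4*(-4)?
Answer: -96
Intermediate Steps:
H = 15 (H = -1 + 16 = 15)
o(R) = -R
I(D, G) = 5 + G (I(D, G) = G + 5 = 5 + G)
c(t, C) = 2*C
c(H, -3)*I(-12, 12) + o(-6) = (2*(-3))*(5 + 12) - 1*(-6) = -6*17 + 6 = -102 + 6 = -96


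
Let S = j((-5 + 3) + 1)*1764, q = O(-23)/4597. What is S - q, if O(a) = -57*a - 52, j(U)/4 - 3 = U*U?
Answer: 129744469/4597 ≈ 28224.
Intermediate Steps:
j(U) = 12 + 4*U**2 (j(U) = 12 + 4*(U*U) = 12 + 4*U**2)
O(a) = -52 - 57*a
q = 1259/4597 (q = (-52 - 57*(-23))/4597 = (-52 + 1311)*(1/4597) = 1259*(1/4597) = 1259/4597 ≈ 0.27387)
S = 28224 (S = (12 + 4*((-5 + 3) + 1)**2)*1764 = (12 + 4*(-2 + 1)**2)*1764 = (12 + 4*(-1)**2)*1764 = (12 + 4*1)*1764 = (12 + 4)*1764 = 16*1764 = 28224)
S - q = 28224 - 1*1259/4597 = 28224 - 1259/4597 = 129744469/4597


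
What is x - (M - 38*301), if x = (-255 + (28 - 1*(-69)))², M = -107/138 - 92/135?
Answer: 226065467/6210 ≈ 36403.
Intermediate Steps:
M = -9047/6210 (M = -107*1/138 - 92*1/135 = -107/138 - 92/135 = -9047/6210 ≈ -1.4568)
x = 24964 (x = (-255 + (28 + 69))² = (-255 + 97)² = (-158)² = 24964)
x - (M - 38*301) = 24964 - (-9047/6210 - 38*301) = 24964 - (-9047/6210 - 11438) = 24964 - 1*(-71039027/6210) = 24964 + 71039027/6210 = 226065467/6210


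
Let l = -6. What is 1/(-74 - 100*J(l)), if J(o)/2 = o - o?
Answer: -1/74 ≈ -0.013514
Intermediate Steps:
J(o) = 0 (J(o) = 2*(o - o) = 2*0 = 0)
1/(-74 - 100*J(l)) = 1/(-74 - 100*0) = 1/(-74 + 0) = 1/(-74) = -1/74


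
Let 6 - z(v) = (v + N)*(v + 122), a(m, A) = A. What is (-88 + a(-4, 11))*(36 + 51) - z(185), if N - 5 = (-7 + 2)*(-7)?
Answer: 62370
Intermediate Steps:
N = 40 (N = 5 + (-7 + 2)*(-7) = 5 - 5*(-7) = 5 + 35 = 40)
z(v) = 6 - (40 + v)*(122 + v) (z(v) = 6 - (v + 40)*(v + 122) = 6 - (40 + v)*(122 + v))
(-88 + a(-4, 11))*(36 + 51) - z(185) = (-88 + 11)*(36 + 51) - (-4874 - 1*185² - 162*185) = -77*87 - (-4874 - 1*34225 - 29970) = -6699 - (-4874 - 34225 - 29970) = -6699 - 1*(-69069) = -6699 + 69069 = 62370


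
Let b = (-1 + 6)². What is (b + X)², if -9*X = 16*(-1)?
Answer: 58081/81 ≈ 717.05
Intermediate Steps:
b = 25 (b = 5² = 25)
X = 16/9 (X = -16*(-1)/9 = -⅑*(-16) = 16/9 ≈ 1.7778)
(b + X)² = (25 + 16/9)² = (241/9)² = 58081/81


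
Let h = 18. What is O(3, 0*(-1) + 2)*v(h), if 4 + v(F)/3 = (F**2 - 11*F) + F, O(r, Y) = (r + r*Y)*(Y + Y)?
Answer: 15120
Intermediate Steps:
O(r, Y) = 2*Y*(r + Y*r) (O(r, Y) = (r + Y*r)*(2*Y) = 2*Y*(r + Y*r))
v(F) = -12 - 30*F + 3*F**2 (v(F) = -12 + 3*((F**2 - 11*F) + F) = -12 + 3*(F**2 - 10*F) = -12 + (-30*F + 3*F**2) = -12 - 30*F + 3*F**2)
O(3, 0*(-1) + 2)*v(h) = (2*(0*(-1) + 2)*3*(1 + (0*(-1) + 2)))*(-12 - 30*18 + 3*18**2) = (2*(0 + 2)*3*(1 + (0 + 2)))*(-12 - 540 + 3*324) = (2*2*3*(1 + 2))*(-12 - 540 + 972) = (2*2*3*3)*420 = 36*420 = 15120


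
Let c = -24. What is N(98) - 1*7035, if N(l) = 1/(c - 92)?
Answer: -816061/116 ≈ -7035.0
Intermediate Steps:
N(l) = -1/116 (N(l) = 1/(-24 - 92) = 1/(-116) = -1/116)
N(98) - 1*7035 = -1/116 - 1*7035 = -1/116 - 7035 = -816061/116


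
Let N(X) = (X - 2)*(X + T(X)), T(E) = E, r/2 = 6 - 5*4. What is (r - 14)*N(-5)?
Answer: -2940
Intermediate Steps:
r = -28 (r = 2*(6 - 5*4) = 2*(6 - 20) = 2*(-14) = -28)
N(X) = 2*X*(-2 + X) (N(X) = (X - 2)*(X + X) = (-2 + X)*(2*X) = 2*X*(-2 + X))
(r - 14)*N(-5) = (-28 - 14)*(2*(-5)*(-2 - 5)) = -84*(-5)*(-7) = -42*70 = -2940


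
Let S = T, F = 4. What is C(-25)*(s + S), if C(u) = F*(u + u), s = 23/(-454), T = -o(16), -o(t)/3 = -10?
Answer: 1364300/227 ≈ 6010.1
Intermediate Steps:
o(t) = 30 (o(t) = -3*(-10) = 30)
T = -30 (T = -1*30 = -30)
s = -23/454 (s = 23*(-1/454) = -23/454 ≈ -0.050661)
C(u) = 8*u (C(u) = 4*(u + u) = 4*(2*u) = 8*u)
S = -30
C(-25)*(s + S) = (8*(-25))*(-23/454 - 30) = -200*(-13643/454) = 1364300/227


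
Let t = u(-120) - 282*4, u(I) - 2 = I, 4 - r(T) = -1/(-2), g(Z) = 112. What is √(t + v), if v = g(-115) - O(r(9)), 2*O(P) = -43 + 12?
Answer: I*√4474/2 ≈ 33.444*I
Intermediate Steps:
r(T) = 7/2 (r(T) = 4 - (-1)/(-2) = 4 - (-1)*(-1)/2 = 4 - 1*½ = 4 - ½ = 7/2)
u(I) = 2 + I
O(P) = -31/2 (O(P) = (-43 + 12)/2 = (½)*(-31) = -31/2)
t = -1246 (t = (2 - 120) - 282*4 = -118 - 1*1128 = -118 - 1128 = -1246)
v = 255/2 (v = 112 - 1*(-31/2) = 112 + 31/2 = 255/2 ≈ 127.50)
√(t + v) = √(-1246 + 255/2) = √(-2237/2) = I*√4474/2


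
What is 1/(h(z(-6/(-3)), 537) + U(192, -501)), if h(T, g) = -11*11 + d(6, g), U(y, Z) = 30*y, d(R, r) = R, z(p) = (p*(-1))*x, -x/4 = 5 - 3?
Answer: 1/5645 ≈ 0.00017715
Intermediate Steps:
x = -8 (x = -4*(5 - 3) = -4*2 = -8)
z(p) = 8*p (z(p) = (p*(-1))*(-8) = -p*(-8) = 8*p)
h(T, g) = -115 (h(T, g) = -11*11 + 6 = -121 + 6 = -115)
1/(h(z(-6/(-3)), 537) + U(192, -501)) = 1/(-115 + 30*192) = 1/(-115 + 5760) = 1/5645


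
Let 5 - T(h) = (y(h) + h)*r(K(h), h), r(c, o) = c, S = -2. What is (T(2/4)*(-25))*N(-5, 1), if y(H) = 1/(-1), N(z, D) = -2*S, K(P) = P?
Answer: -525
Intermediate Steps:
N(z, D) = 4 (N(z, D) = -2*(-2) = 4)
y(H) = -1
T(h) = 5 - h*(-1 + h) (T(h) = 5 - (-1 + h)*h = 5 - h*(-1 + h))
(T(2/4)*(-25))*N(-5, 1) = ((5 + 2/4 - (2/4)²)*(-25))*4 = ((5 + 2*(¼) - (2*(¼))²)*(-25))*4 = ((5 + ½ - (½)²)*(-25))*4 = ((5 + ½ - 1*¼)*(-25))*4 = ((5 + ½ - ¼)*(-25))*4 = ((21/4)*(-25))*4 = -525/4*4 = -525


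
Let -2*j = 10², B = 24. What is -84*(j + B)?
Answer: 2184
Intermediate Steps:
j = -50 (j = -½*10² = -½*100 = -50)
-84*(j + B) = -84*(-50 + 24) = -84*(-26) = 2184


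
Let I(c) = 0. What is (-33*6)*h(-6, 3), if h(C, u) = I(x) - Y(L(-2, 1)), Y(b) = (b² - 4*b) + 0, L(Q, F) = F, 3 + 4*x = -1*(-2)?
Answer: -594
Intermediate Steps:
x = -¼ (x = -¾ + (-1*(-2))/4 = -¾ + (¼)*2 = -¾ + ½ = -¼ ≈ -0.25000)
Y(b) = b² - 4*b
h(C, u) = 3 (h(C, u) = 0 - (-4 + 1) = 0 - (-3) = 0 - 1*(-3) = 0 + 3 = 3)
(-33*6)*h(-6, 3) = -33*6*3 = -198*3 = -594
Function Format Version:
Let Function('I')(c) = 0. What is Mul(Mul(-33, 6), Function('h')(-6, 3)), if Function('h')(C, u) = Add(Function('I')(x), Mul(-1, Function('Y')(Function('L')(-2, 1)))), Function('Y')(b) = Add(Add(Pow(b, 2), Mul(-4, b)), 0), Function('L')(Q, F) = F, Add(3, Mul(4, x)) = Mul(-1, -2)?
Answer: -594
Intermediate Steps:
x = Rational(-1, 4) (x = Add(Rational(-3, 4), Mul(Rational(1, 4), Mul(-1, -2))) = Add(Rational(-3, 4), Mul(Rational(1, 4), 2)) = Add(Rational(-3, 4), Rational(1, 2)) = Rational(-1, 4) ≈ -0.25000)
Function('Y')(b) = Add(Pow(b, 2), Mul(-4, b))
Function('h')(C, u) = 3 (Function('h')(C, u) = Add(0, Mul(-1, Mul(1, Add(-4, 1)))) = Add(0, Mul(-1, Mul(1, -3))) = Add(0, Mul(-1, -3)) = Add(0, 3) = 3)
Mul(Mul(-33, 6), Function('h')(-6, 3)) = Mul(Mul(-33, 6), 3) = Mul(-198, 3) = -594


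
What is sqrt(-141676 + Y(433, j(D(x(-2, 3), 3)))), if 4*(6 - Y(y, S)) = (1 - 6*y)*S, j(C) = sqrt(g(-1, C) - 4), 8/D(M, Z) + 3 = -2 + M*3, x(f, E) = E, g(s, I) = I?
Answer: sqrt(-566680 + 2597*I*sqrt(2))/2 ≈ 1.2197 + 376.39*I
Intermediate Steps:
D(M, Z) = 8/(-5 + 3*M) (D(M, Z) = 8/(-3 + (-2 + M*3)) = 8/(-3 + (-2 + 3*M)) = 8/(-5 + 3*M))
j(C) = sqrt(-4 + C) (j(C) = sqrt(C - 4) = sqrt(-4 + C))
Y(y, S) = 6 - S*(1 - 6*y)/4 (Y(y, S) = 6 - (1 - 6*y)*S/4 = 6 - S*(1 - 6*y)/4)
sqrt(-141676 + Y(433, j(D(x(-2, 3), 3)))) = sqrt(-141676 + (6 - sqrt(-4 + 8/(-5 + 3*3))/4 + (3/2)*sqrt(-4 + 8/(-5 + 3*3))*433)) = sqrt(-141676 + (6 - sqrt(-4 + 8/(-5 + 9))/4 + (3/2)*sqrt(-4 + 8/(-5 + 9))*433)) = sqrt(-141676 + (6 - sqrt(-4 + 8/4)/4 + (3/2)*sqrt(-4 + 8/4)*433)) = sqrt(-141676 + (6 - sqrt(-4 + 8*(1/4))/4 + (3/2)*sqrt(-4 + 8*(1/4))*433)) = sqrt(-141676 + (6 - sqrt(-4 + 2)/4 + (3/2)*sqrt(-4 + 2)*433)) = sqrt(-141676 + (6 - I*sqrt(2)/4 + (3/2)*sqrt(-2)*433)) = sqrt(-141676 + (6 - I*sqrt(2)/4 + (3/2)*(I*sqrt(2))*433)) = sqrt(-141676 + (6 - I*sqrt(2)/4 + 1299*I*sqrt(2)/2)) = sqrt(-141676 + (6 + 2597*I*sqrt(2)/4)) = sqrt(-141670 + 2597*I*sqrt(2)/4)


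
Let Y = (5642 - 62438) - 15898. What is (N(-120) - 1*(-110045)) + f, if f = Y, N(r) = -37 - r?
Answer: 37434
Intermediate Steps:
Y = -72694 (Y = -56796 - 15898 = -72694)
f = -72694
(N(-120) - 1*(-110045)) + f = ((-37 - 1*(-120)) - 1*(-110045)) - 72694 = ((-37 + 120) + 110045) - 72694 = (83 + 110045) - 72694 = 110128 - 72694 = 37434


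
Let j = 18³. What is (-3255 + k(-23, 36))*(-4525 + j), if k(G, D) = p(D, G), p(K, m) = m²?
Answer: -3562882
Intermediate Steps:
j = 5832
k(G, D) = G²
(-3255 + k(-23, 36))*(-4525 + j) = (-3255 + (-23)²)*(-4525 + 5832) = (-3255 + 529)*1307 = -2726*1307 = -3562882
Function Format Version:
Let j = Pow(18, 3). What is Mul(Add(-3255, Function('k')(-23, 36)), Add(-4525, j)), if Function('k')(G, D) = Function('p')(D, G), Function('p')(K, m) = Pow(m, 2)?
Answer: -3562882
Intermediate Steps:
j = 5832
Function('k')(G, D) = Pow(G, 2)
Mul(Add(-3255, Function('k')(-23, 36)), Add(-4525, j)) = Mul(Add(-3255, Pow(-23, 2)), Add(-4525, 5832)) = Mul(Add(-3255, 529), 1307) = Mul(-2726, 1307) = -3562882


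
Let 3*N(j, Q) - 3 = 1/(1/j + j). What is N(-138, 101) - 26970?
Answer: -513624651/19045 ≈ -26969.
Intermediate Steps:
N(j, Q) = 1 + 1/(3*(j + 1/j)) (N(j, Q) = 1 + 1/(3*(1/j + j)) = 1 + 1/(3*(j + 1/j)))
N(-138, 101) - 26970 = (1 + (-138)² + (⅓)*(-138))/(1 + (-138)²) - 26970 = (1 + 19044 - 46)/(1 + 19044) - 26970 = 18999/19045 - 26970 = -513624651/19045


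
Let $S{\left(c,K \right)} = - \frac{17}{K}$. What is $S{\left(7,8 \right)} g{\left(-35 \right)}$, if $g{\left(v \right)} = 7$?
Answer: $- \frac{119}{8} \approx -14.875$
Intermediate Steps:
$S{\left(7,8 \right)} g{\left(-35 \right)} = - \frac{17}{8} \cdot 7 = \left(-17\right) \frac{1}{8} \cdot 7 = \left(- \frac{17}{8}\right) 7 = - \frac{119}{8}$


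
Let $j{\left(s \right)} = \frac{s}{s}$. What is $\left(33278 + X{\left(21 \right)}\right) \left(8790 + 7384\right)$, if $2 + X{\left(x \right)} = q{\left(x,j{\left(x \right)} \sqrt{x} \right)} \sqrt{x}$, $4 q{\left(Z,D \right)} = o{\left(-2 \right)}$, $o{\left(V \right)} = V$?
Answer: $538206024 - 8087 \sqrt{21} \approx 5.3817 \cdot 10^{8}$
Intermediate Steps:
$j{\left(s \right)} = 1$
$q{\left(Z,D \right)} = - \frac{1}{2}$ ($q{\left(Z,D \right)} = \frac{1}{4} \left(-2\right) = - \frac{1}{2}$)
$X{\left(x \right)} = -2 - \frac{\sqrt{x}}{2}$
$\left(33278 + X{\left(21 \right)}\right) \left(8790 + 7384\right) = \left(33278 - \left(2 + \frac{\sqrt{21}}{2}\right)\right) \left(8790 + 7384\right) = \left(33276 - \frac{\sqrt{21}}{2}\right) 16174 = 538206024 - 8087 \sqrt{21}$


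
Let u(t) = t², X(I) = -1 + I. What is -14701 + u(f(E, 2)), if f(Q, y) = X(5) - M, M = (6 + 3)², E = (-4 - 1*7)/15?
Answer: -8772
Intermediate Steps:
E = -11/15 (E = (-4 - 7)*(1/15) = -11*1/15 = -11/15 ≈ -0.73333)
M = 81 (M = 9² = 81)
f(Q, y) = -77 (f(Q, y) = (-1 + 5) - 1*81 = 4 - 81 = -77)
-14701 + u(f(E, 2)) = -14701 + (-77)² = -14701 + 5929 = -8772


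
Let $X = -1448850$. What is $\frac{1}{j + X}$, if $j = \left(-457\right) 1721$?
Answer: $- \frac{1}{2235347} \approx -4.4736 \cdot 10^{-7}$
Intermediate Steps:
$j = -786497$
$\frac{1}{j + X} = \frac{1}{-786497 - 1448850} = \frac{1}{-2235347} = - \frac{1}{2235347}$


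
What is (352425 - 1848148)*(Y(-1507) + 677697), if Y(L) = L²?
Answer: -4410507213358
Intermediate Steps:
(352425 - 1848148)*(Y(-1507) + 677697) = (352425 - 1848148)*((-1507)² + 677697) = -1495723*(2271049 + 677697) = -1495723*2948746 = -4410507213358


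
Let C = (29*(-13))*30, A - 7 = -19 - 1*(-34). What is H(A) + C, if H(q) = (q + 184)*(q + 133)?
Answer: 20620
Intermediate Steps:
A = 22 (A = 7 + (-19 - 1*(-34)) = 7 + (-19 + 34) = 7 + 15 = 22)
C = -11310 (C = -377*30 = -11310)
H(q) = (133 + q)*(184 + q) (H(q) = (184 + q)*(133 + q) = (133 + q)*(184 + q))
H(A) + C = (24472 + 22² + 317*22) - 11310 = (24472 + 484 + 6974) - 11310 = 31930 - 11310 = 20620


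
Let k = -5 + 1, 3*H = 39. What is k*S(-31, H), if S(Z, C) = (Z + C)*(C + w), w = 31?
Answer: 3168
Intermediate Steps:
H = 13 (H = (⅓)*39 = 13)
S(Z, C) = (31 + C)*(C + Z) (S(Z, C) = (Z + C)*(C + 31) = (C + Z)*(31 + C) = (31 + C)*(C + Z))
k = -4
k*S(-31, H) = -4*(13² + 31*13 + 31*(-31) + 13*(-31)) = -4*(169 + 403 - 961 - 403) = -4*(-792) = 3168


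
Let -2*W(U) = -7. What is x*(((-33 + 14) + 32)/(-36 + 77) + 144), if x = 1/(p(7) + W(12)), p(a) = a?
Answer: 11834/861 ≈ 13.744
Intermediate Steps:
W(U) = 7/2 (W(U) = -½*(-7) = 7/2)
x = 2/21 (x = 1/(7 + 7/2) = 1/(21/2) = 2/21 ≈ 0.095238)
x*(((-33 + 14) + 32)/(-36 + 77) + 144) = 2*(((-33 + 14) + 32)/(-36 + 77) + 144)/21 = 2*((-19 + 32)/41 + 144)/21 = 2*(13*(1/41) + 144)/21 = 2*(13/41 + 144)/21 = (2/21)*(5917/41) = 11834/861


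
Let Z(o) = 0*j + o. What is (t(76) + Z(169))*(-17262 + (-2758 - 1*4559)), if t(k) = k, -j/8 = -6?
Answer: -6021855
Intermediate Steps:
j = 48 (j = -8*(-6) = 48)
Z(o) = o (Z(o) = 0*48 + o = 0 + o = o)
(t(76) + Z(169))*(-17262 + (-2758 - 1*4559)) = (76 + 169)*(-17262 + (-2758 - 1*4559)) = 245*(-17262 + (-2758 - 4559)) = 245*(-17262 - 7317) = 245*(-24579) = -6021855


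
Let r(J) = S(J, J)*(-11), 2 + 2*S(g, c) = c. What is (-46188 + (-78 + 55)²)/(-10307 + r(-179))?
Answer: 91318/18623 ≈ 4.9035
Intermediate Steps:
S(g, c) = -1 + c/2
r(J) = 11 - 11*J/2 (r(J) = (-1 + J/2)*(-11) = 11 - 11*J/2)
(-46188 + (-78 + 55)²)/(-10307 + r(-179)) = (-46188 + (-78 + 55)²)/(-10307 + (11 - 11/2*(-179))) = (-46188 + (-23)²)/(-10307 + (11 + 1969/2)) = (-46188 + 529)/(-10307 + 1991/2) = -45659/(-18623/2) = -45659*(-2/18623) = 91318/18623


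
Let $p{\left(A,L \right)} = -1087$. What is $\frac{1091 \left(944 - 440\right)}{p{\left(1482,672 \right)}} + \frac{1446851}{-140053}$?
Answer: $- \frac{78582829829}{152237611} \approx -516.19$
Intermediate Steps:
$\frac{1091 \left(944 - 440\right)}{p{\left(1482,672 \right)}} + \frac{1446851}{-140053} = \frac{1091 \left(944 - 440\right)}{-1087} + \frac{1446851}{-140053} = 1091 \cdot 504 \left(- \frac{1}{1087}\right) + 1446851 \left(- \frac{1}{140053}\right) = 549864 \left(- \frac{1}{1087}\right) - \frac{1446851}{140053} = - \frac{549864}{1087} - \frac{1446851}{140053} = - \frac{78582829829}{152237611}$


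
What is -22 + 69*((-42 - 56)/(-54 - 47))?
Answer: 4540/101 ≈ 44.951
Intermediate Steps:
-22 + 69*((-42 - 56)/(-54 - 47)) = -22 + 69*(-98/(-101)) = -22 + 69*(-98*(-1/101)) = -22 + 69*(98/101) = -22 + 6762/101 = 4540/101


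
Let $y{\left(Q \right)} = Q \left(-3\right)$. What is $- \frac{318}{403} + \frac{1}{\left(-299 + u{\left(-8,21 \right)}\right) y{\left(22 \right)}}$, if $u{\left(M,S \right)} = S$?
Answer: $- \frac{5834261}{7394244} \approx -0.78903$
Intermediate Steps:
$y{\left(Q \right)} = - 3 Q$
$- \frac{318}{403} + \frac{1}{\left(-299 + u{\left(-8,21 \right)}\right) y{\left(22 \right)}} = - \frac{318}{403} + \frac{1}{\left(-299 + 21\right) \left(\left(-3\right) 22\right)} = \left(-318\right) \frac{1}{403} + \frac{1}{\left(-278\right) \left(-66\right)} = - \frac{318}{403} - - \frac{1}{18348} = - \frac{318}{403} + \frac{1}{18348} = - \frac{5834261}{7394244}$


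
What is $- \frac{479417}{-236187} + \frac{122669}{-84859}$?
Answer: $\frac{11710024100}{20042592633} \approx 0.58426$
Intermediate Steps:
$- \frac{479417}{-236187} + \frac{122669}{-84859} = \left(-479417\right) \left(- \frac{1}{236187}\right) + 122669 \left(- \frac{1}{84859}\right) = \frac{479417}{236187} - \frac{122669}{84859} = \frac{11710024100}{20042592633}$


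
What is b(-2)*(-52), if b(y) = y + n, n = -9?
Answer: 572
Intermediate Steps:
b(y) = -9 + y (b(y) = y - 9 = -9 + y)
b(-2)*(-52) = (-9 - 2)*(-52) = -11*(-52) = 572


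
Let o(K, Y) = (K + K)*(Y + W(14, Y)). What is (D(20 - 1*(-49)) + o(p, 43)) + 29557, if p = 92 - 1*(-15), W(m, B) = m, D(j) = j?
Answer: 41824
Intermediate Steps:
p = 107 (p = 92 + 15 = 107)
o(K, Y) = 2*K*(14 + Y) (o(K, Y) = (K + K)*(Y + 14) = (2*K)*(14 + Y) = 2*K*(14 + Y))
(D(20 - 1*(-49)) + o(p, 43)) + 29557 = ((20 - 1*(-49)) + 2*107*(14 + 43)) + 29557 = ((20 + 49) + 2*107*57) + 29557 = (69 + 12198) + 29557 = 12267 + 29557 = 41824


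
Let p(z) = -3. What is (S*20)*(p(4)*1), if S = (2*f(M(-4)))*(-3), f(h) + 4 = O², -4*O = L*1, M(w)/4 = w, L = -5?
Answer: -1755/2 ≈ -877.50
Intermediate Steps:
M(w) = 4*w
O = 5/4 (O = -(-5)/4 = -¼*(-5) = 5/4 ≈ 1.2500)
f(h) = -39/16 (f(h) = -4 + (5/4)² = -4 + 25/16 = -39/16)
S = 117/8 (S = (2*(-39/16))*(-3) = -39/8*(-3) = 117/8 ≈ 14.625)
(S*20)*(p(4)*1) = ((117/8)*20)*(-3*1) = (585/2)*(-3) = -1755/2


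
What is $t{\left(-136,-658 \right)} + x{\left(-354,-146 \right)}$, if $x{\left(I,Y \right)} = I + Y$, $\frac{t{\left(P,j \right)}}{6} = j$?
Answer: $-4448$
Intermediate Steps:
$t{\left(P,j \right)} = 6 j$
$t{\left(-136,-658 \right)} + x{\left(-354,-146 \right)} = 6 \left(-658\right) - 500 = -3948 - 500 = -4448$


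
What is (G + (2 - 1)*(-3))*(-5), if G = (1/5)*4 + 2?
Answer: 1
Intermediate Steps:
G = 14/5 (G = (1*(⅕))*4 + 2 = (⅕)*4 + 2 = ⅘ + 2 = 14/5 ≈ 2.8000)
(G + (2 - 1)*(-3))*(-5) = (14/5 + (2 - 1)*(-3))*(-5) = (14/5 + 1*(-3))*(-5) = (14/5 - 3)*(-5) = -⅕*(-5) = 1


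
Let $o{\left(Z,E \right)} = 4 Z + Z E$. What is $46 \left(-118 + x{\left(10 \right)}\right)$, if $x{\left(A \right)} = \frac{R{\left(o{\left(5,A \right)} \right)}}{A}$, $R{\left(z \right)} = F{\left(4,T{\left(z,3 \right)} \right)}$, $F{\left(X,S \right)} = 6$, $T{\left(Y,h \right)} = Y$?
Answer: $- \frac{27002}{5} \approx -5400.4$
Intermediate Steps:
$o{\left(Z,E \right)} = 4 Z + E Z$
$R{\left(z \right)} = 6$
$x{\left(A \right)} = \frac{6}{A}$
$46 \left(-118 + x{\left(10 \right)}\right) = 46 \left(-118 + \frac{6}{10}\right) = 46 \left(-118 + 6 \cdot \frac{1}{10}\right) = 46 \left(-118 + \frac{3}{5}\right) = 46 \left(- \frac{587}{5}\right) = - \frac{27002}{5}$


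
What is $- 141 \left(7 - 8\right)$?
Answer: $141$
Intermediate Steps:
$- 141 \left(7 - 8\right) = \left(-141\right) \left(-1\right) = 141$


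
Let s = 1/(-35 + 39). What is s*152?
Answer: 38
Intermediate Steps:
s = 1/4 ≈ 0.25000
s*152 = (1/4)*152 = 38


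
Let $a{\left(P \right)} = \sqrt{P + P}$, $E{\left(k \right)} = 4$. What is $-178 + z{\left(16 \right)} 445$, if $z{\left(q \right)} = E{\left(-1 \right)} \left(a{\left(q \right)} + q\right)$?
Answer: $28302 + 7120 \sqrt{2} \approx 38371.0$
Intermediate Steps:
$a{\left(P \right)} = \sqrt{2} \sqrt{P}$ ($a{\left(P \right)} = \sqrt{2 P} = \sqrt{2} \sqrt{P}$)
$z{\left(q \right)} = 4 q + 4 \sqrt{2} \sqrt{q}$ ($z{\left(q \right)} = 4 \left(\sqrt{2} \sqrt{q} + q\right) = 4 \left(q + \sqrt{2} \sqrt{q}\right) = 4 q + 4 \sqrt{2} \sqrt{q}$)
$-178 + z{\left(16 \right)} 445 = -178 + \left(4 \cdot 16 + 4 \sqrt{2} \sqrt{16}\right) 445 = -178 + \left(64 + 4 \sqrt{2} \cdot 4\right) 445 = -178 + \left(64 + 16 \sqrt{2}\right) 445 = -178 + \left(28480 + 7120 \sqrt{2}\right) = 28302 + 7120 \sqrt{2}$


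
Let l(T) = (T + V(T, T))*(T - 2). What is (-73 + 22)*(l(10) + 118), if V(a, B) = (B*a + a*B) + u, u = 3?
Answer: -92922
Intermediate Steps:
V(a, B) = 3 + 2*B*a (V(a, B) = (B*a + a*B) + 3 = (B*a + B*a) + 3 = 2*B*a + 3 = 3 + 2*B*a)
l(T) = (-2 + T)*(3 + T + 2*T²) (l(T) = (T + (3 + 2*T*T))*(T - 2) = (T + (3 + 2*T²))*(-2 + T) = (3 + T + 2*T²)*(-2 + T) = (-2 + T)*(3 + T + 2*T²))
(-73 + 22)*(l(10) + 118) = (-73 + 22)*((-6 + 10 - 3*10² + 2*10³) + 118) = -51*((-6 + 10 - 3*100 + 2*1000) + 118) = -51*((-6 + 10 - 300 + 2000) + 118) = -51*(1704 + 118) = -51*1822 = -92922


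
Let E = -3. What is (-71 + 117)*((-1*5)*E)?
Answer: 690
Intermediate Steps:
(-71 + 117)*((-1*5)*E) = (-71 + 117)*(-1*5*(-3)) = 46*(-5*(-3)) = 46*15 = 690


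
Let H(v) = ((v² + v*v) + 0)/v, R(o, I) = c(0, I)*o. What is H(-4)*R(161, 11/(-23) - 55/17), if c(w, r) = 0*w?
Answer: 0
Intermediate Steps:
c(w, r) = 0
R(o, I) = 0 (R(o, I) = 0*o = 0)
H(v) = 2*v (H(v) = ((v² + v²) + 0)/v = (2*v² + 0)/v = (2*v²)/v = 2*v)
H(-4)*R(161, 11/(-23) - 55/17) = (2*(-4))*0 = -8*0 = 0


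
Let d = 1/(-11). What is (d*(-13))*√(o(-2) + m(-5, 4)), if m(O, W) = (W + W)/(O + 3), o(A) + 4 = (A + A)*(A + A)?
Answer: 26*√2/11 ≈ 3.3427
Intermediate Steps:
d = -1/11 ≈ -0.090909
o(A) = -4 + 4*A² (o(A) = -4 + (A + A)*(A + A) = -4 + (2*A)*(2*A) = -4 + 4*A²)
m(O, W) = 2*W/(3 + O) (m(O, W) = (2*W)/(3 + O) = 2*W/(3 + O))
(d*(-13))*√(o(-2) + m(-5, 4)) = (-1/11*(-13))*√((-4 + 4*(-2)²) + 2*4/(3 - 5)) = 13*√((-4 + 4*4) + 2*4/(-2))/11 = 13*√((-4 + 16) + 2*4*(-½))/11 = 13*√(12 - 4)/11 = 13*√8/11 = 13*(2*√2)/11 = 26*√2/11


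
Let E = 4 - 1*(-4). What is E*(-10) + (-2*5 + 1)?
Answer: -89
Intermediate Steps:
E = 8 (E = 4 + 4 = 8)
E*(-10) + (-2*5 + 1) = 8*(-10) + (-2*5 + 1) = -80 + (-10 + 1) = -80 - 9 = -89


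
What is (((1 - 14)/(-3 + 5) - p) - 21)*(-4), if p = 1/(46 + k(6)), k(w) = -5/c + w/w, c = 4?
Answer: 20146/183 ≈ 110.09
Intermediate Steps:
k(w) = -1/4 (k(w) = -5/4 + w/w = -5*1/4 + 1 = -5/4 + 1 = -1/4)
p = 4/183 (p = 1/(46 - 1/4) = 1/(183/4) = 4/183 ≈ 0.021858)
(((1 - 14)/(-3 + 5) - p) - 21)*(-4) = (((1 - 14)/(-3 + 5) - 1*4/183) - 21)*(-4) = ((-13/2 - 4/183) - 21)*(-4) = (-2387/366 - 21)*(-4) = -10073/366*(-4) = 20146/183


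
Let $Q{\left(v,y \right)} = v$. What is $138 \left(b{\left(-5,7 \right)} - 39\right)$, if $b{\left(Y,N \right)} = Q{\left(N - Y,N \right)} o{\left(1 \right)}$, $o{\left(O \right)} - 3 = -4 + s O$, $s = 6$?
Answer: $2898$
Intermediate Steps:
$o{\left(O \right)} = -1 + 6 O$ ($o{\left(O \right)} = 3 + \left(-4 + 6 O\right) = -1 + 6 O$)
$b{\left(Y,N \right)} = - 5 Y + 5 N$ ($b{\left(Y,N \right)} = \left(N - Y\right) \left(-1 + 6 \cdot 1\right) = \left(N - Y\right) \left(-1 + 6\right) = \left(N - Y\right) 5 = - 5 Y + 5 N$)
$138 \left(b{\left(-5,7 \right)} - 39\right) = 138 \left(\left(\left(-5\right) \left(-5\right) + 5 \cdot 7\right) - 39\right) = 138 \left(\left(25 + 35\right) - 39\right) = 138 \left(60 - 39\right) = 138 \cdot 21 = 2898$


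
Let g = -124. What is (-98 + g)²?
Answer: 49284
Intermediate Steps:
(-98 + g)² = (-98 - 124)² = (-222)² = 49284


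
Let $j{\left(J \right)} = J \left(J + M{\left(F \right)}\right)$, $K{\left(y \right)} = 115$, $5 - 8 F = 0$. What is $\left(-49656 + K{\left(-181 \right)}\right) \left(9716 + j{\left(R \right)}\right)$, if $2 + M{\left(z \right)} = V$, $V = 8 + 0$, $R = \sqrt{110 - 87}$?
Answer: $-482479799 - 297246 \sqrt{23} \approx -4.8391 \cdot 10^{8}$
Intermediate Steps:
$F = \frac{5}{8}$ ($F = \frac{5}{8} - 0 = \frac{5}{8} + 0 = \frac{5}{8} \approx 0.625$)
$R = \sqrt{23} \approx 4.7958$
$V = 8$
$M{\left(z \right)} = 6$ ($M{\left(z \right)} = -2 + 8 = 6$)
$j{\left(J \right)} = J \left(6 + J\right)$ ($j{\left(J \right)} = J \left(J + 6\right) = J \left(6 + J\right)$)
$\left(-49656 + K{\left(-181 \right)}\right) \left(9716 + j{\left(R \right)}\right) = \left(-49656 + 115\right) \left(9716 + \sqrt{23} \left(6 + \sqrt{23}\right)\right) = - 49541 \left(9716 + \sqrt{23} \left(6 + \sqrt{23}\right)\right) = -481340356 - 49541 \sqrt{23} \left(6 + \sqrt{23}\right)$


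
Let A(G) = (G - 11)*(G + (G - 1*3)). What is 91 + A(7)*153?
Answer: -6641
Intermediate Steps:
A(G) = (-11 + G)*(-3 + 2*G) (A(G) = (-11 + G)*(G + (G - 3)) = (-11 + G)*(G + (-3 + G)) = (-11 + G)*(-3 + 2*G))
91 + A(7)*153 = 91 + (33 - 25*7 + 2*7**2)*153 = 91 + (33 - 175 + 2*49)*153 = 91 + (33 - 175 + 98)*153 = 91 - 44*153 = 91 - 6732 = -6641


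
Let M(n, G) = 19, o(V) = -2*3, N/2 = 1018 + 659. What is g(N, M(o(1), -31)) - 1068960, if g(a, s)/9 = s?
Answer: -1068789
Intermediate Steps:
N = 3354 (N = 2*(1018 + 659) = 2*1677 = 3354)
o(V) = -6
g(a, s) = 9*s
g(N, M(o(1), -31)) - 1068960 = 9*19 - 1068960 = 171 - 1068960 = -1068789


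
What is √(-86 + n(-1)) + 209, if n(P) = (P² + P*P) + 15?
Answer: 209 + I*√69 ≈ 209.0 + 8.3066*I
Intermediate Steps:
n(P) = 15 + 2*P² (n(P) = (P² + P²) + 15 = 2*P² + 15 = 15 + 2*P²)
√(-86 + n(-1)) + 209 = √(-86 + (15 + 2*(-1)²)) + 209 = √(-86 + (15 + 2*1)) + 209 = √(-86 + (15 + 2)) + 209 = √(-86 + 17) + 209 = √(-69) + 209 = I*√69 + 209 = 209 + I*√69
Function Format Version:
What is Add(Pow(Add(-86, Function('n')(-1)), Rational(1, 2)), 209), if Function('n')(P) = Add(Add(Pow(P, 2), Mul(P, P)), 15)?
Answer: Add(209, Mul(I, Pow(69, Rational(1, 2)))) ≈ Add(209.00, Mul(8.3066, I))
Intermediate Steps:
Function('n')(P) = Add(15, Mul(2, Pow(P, 2))) (Function('n')(P) = Add(Add(Pow(P, 2), Pow(P, 2)), 15) = Add(Mul(2, Pow(P, 2)), 15) = Add(15, Mul(2, Pow(P, 2))))
Add(Pow(Add(-86, Function('n')(-1)), Rational(1, 2)), 209) = Add(Pow(Add(-86, Add(15, Mul(2, Pow(-1, 2)))), Rational(1, 2)), 209) = Add(Pow(Add(-86, Add(15, Mul(2, 1))), Rational(1, 2)), 209) = Add(Pow(Add(-86, Add(15, 2)), Rational(1, 2)), 209) = Add(Pow(Add(-86, 17), Rational(1, 2)), 209) = Add(Pow(-69, Rational(1, 2)), 209) = Add(Mul(I, Pow(69, Rational(1, 2))), 209) = Add(209, Mul(I, Pow(69, Rational(1, 2))))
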